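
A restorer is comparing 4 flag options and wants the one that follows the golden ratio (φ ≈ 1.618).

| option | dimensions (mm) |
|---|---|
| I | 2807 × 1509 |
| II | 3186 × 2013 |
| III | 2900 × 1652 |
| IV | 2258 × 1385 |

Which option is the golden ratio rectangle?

IV

Ratios (long/short): I ≈ 1.860; II ≈ 1.583; III ≈ 1.755; IV ≈ 1.630.
golden ratio ≈ 1.618; option IV is nearest (Δ 0.012).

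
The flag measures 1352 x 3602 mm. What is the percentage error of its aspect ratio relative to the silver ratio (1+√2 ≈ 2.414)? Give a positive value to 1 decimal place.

Ratio = 3602 / 1352 ≈ 2.6642.
Ideal silver ratio ≈ 2.4142. |2.6642 − 2.4142| / 2.4142 ≈ 10.36% → 10.4%.

10.4%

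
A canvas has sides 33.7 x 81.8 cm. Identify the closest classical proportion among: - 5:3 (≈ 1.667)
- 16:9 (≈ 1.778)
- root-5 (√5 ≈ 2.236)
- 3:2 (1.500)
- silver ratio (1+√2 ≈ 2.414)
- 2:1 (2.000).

silver ratio

Ratio = 81.8 / 33.7 ≈ 2.427.
Distances: 5:3 1.667 (Δ 0.760); 16:9 1.778 (Δ 0.649); root-5 2.236 (Δ 0.191); 3:2 1.500 (Δ 0.927); silver ratio 2.414 (Δ 0.013); 2:1 2.000 (Δ 0.427).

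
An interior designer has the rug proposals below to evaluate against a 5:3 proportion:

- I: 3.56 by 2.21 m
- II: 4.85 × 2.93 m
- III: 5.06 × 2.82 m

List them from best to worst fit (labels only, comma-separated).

II, I, III

I: 3.56/2.21 ≈ 1.611 → |1.611 − 1.667| = 0.056
II: 4.85/2.93 ≈ 1.655 → |1.655 − 1.667| = 0.012
III: 5.06/2.82 ≈ 1.794 → |1.794 − 1.667| = 0.127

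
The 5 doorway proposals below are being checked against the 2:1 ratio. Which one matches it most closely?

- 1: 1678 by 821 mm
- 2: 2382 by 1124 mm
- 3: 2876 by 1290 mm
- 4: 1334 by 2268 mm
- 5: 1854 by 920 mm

Ratios (long/short): 1 ≈ 2.044; 2 ≈ 2.119; 3 ≈ 2.229; 4 ≈ 1.700; 5 ≈ 2.015.
2:1 ≈ 2.000; option 5 is nearest (Δ 0.015).

5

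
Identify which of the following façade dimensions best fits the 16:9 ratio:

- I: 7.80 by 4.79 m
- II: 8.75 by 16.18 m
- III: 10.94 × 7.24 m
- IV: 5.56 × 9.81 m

Target 16:9 ≈ 1.778.
I: 1.628 (Δ0.150)  II: 1.849 (Δ0.071)  III: 1.511 (Δ0.267)  IV: 1.764 (Δ0.014)

IV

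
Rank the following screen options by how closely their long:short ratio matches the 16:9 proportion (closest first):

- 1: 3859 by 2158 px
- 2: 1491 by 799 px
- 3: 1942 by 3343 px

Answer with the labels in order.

1, 3, 2

1: 3859/2158 ≈ 1.788 → |1.788 − 1.778| = 0.010
2: 1491/799 ≈ 1.866 → |1.866 − 1.778| = 0.088
3: 3343/1942 ≈ 1.721 → |1.721 − 1.778| = 0.057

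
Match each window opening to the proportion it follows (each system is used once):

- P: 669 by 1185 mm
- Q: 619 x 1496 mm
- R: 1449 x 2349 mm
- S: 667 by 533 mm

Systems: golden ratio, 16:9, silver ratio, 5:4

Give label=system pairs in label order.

P=16:9, Q=silver ratio, R=golden ratio, S=5:4

P = 1185/669 ≈ 1.771 → 16:9 (1.778)
Q = 1496/619 ≈ 2.417 → silver ratio (2.414)
R = 2349/1449 ≈ 1.621 → golden ratio (1.618)
S = 667/533 ≈ 1.251 → 5:4 (1.250)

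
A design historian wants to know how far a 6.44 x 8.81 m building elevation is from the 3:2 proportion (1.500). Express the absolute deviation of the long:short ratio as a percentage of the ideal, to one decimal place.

8.8%

Ratio = 8.81 / 6.44 ≈ 1.3680.
Ideal 3:2 = 1.5000. |1.3680 − 1.5000| / 1.5000 ≈ 8.80% → 8.8%.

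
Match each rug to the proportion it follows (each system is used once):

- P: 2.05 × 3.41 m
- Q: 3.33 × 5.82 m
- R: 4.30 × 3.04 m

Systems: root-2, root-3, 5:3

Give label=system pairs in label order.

P=5:3, Q=root-3, R=root-2

Ratios: P ≈ 1.663; Q ≈ 1.748; R ≈ 1.414.
Targets: root-2 ≈ 1.414; root-3 ≈ 1.732; 5:3 ≈ 1.667.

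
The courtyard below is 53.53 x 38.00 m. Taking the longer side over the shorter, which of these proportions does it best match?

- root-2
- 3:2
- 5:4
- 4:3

root-2

53.53/38.00 ≈ 1.409. Nearest candidates are root-2 (1.414, off by 0.005) and 4:3 (1.333, off by 0.076).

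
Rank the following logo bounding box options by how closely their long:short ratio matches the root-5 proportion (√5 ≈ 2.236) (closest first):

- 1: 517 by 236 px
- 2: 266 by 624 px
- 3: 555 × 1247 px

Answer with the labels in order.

3, 1, 2

1: 517/236 ≈ 2.191 → |2.191 − 2.236| = 0.045
2: 624/266 ≈ 2.346 → |2.346 − 2.236| = 0.110
3: 1247/555 ≈ 2.247 → |2.247 − 2.236| = 0.011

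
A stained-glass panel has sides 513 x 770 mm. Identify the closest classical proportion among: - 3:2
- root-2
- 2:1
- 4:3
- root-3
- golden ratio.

3:2

Ratio = 770 / 513 ≈ 1.501.
Distances: 3:2 1.500 (Δ 0.001); root-2 1.414 (Δ 0.087); 2:1 2.000 (Δ 0.499); 4:3 1.333 (Δ 0.168); root-3 1.732 (Δ 0.231); golden ratio 1.618 (Δ 0.117).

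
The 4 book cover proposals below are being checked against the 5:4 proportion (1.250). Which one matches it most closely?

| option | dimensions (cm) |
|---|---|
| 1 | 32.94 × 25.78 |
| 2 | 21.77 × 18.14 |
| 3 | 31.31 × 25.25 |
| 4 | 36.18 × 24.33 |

Ratios (long/short): 1 ≈ 1.278; 2 ≈ 1.200; 3 ≈ 1.240; 4 ≈ 1.487.
5:4 ≈ 1.250; option 3 is nearest (Δ 0.010).

3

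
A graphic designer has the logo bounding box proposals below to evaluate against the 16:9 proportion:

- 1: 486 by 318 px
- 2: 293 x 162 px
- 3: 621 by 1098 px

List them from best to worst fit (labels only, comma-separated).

1: 486/318 ≈ 1.528 → |1.528 − 1.778| = 0.250
2: 293/162 ≈ 1.809 → |1.809 − 1.778| = 0.031
3: 1098/621 ≈ 1.768 → |1.768 − 1.778| = 0.010

3, 2, 1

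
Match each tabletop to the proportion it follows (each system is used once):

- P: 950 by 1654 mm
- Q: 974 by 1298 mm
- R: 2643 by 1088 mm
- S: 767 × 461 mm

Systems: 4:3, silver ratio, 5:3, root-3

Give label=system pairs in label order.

P = 1654/950 ≈ 1.741 → root-3 (1.732)
Q = 1298/974 ≈ 1.333 → 4:3 (1.333)
R = 2643/1088 ≈ 2.429 → silver ratio (2.414)
S = 767/461 ≈ 1.664 → 5:3 (1.667)

P=root-3, Q=4:3, R=silver ratio, S=5:3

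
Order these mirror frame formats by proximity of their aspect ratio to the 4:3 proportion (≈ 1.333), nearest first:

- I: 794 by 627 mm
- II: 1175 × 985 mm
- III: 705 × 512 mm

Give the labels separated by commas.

III, I, II

I: 794/627 ≈ 1.266 → |1.266 − 1.333| = 0.067
II: 1175/985 ≈ 1.193 → |1.193 − 1.333| = 0.140
III: 705/512 ≈ 1.377 → |1.377 − 1.333| = 0.044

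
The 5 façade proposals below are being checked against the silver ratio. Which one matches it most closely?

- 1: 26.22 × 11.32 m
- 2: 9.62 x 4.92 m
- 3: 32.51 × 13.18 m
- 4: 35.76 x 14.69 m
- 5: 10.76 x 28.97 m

Target silver ratio ≈ 2.414.
1: 2.316 (Δ0.098)  2: 1.955 (Δ0.459)  3: 2.467 (Δ0.053)  4: 2.434 (Δ0.020)  5: 2.692 (Δ0.278)

4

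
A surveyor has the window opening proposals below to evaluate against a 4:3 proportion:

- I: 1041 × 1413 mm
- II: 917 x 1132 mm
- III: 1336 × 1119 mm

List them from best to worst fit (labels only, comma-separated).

I, II, III

I: 1413/1041 ≈ 1.357 → |1.357 − 1.333| = 0.024
II: 1132/917 ≈ 1.234 → |1.234 − 1.333| = 0.099
III: 1336/1119 ≈ 1.194 → |1.194 − 1.333| = 0.139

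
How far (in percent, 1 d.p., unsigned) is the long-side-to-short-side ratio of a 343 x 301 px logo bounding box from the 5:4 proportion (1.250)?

8.8%

Ratio = 343 / 301 ≈ 1.1395.
Ideal 5:4 = 1.2500. |1.1395 − 1.2500| / 1.2500 ≈ 8.84% → 8.8%.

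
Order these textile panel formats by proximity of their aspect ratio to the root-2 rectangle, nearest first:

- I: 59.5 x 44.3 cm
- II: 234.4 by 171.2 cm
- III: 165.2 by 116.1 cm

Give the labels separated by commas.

Ratios: I = 59.5 / 44.3 ≈ 1.343; II = 234.4 / 171.2 ≈ 1.369; III = 165.2 / 116.1 ≈ 1.423.
|Δ from 1.414|: I 0.071; II 0.045; III 0.009.

III, II, I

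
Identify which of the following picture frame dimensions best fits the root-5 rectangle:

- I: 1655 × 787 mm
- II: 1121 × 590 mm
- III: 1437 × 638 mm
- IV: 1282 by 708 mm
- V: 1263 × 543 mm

Target root-5 ≈ 2.236.
I: 2.103 (Δ0.133)  II: 1.900 (Δ0.336)  III: 2.252 (Δ0.016)  IV: 1.811 (Δ0.425)  V: 2.326 (Δ0.090)

III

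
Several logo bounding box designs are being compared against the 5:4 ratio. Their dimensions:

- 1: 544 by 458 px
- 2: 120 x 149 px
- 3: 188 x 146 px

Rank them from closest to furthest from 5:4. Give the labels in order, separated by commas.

1: 544/458 ≈ 1.188 → |1.188 − 1.250| = 0.062
2: 149/120 ≈ 1.242 → |1.242 − 1.250| = 0.008
3: 188/146 ≈ 1.288 → |1.288 − 1.250| = 0.038

2, 3, 1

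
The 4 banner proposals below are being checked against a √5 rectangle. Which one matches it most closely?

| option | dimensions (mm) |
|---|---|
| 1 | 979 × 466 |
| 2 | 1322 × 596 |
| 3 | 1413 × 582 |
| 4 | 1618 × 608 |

2

Target root-5 ≈ 2.236.
1: 2.101 (Δ0.135)  2: 2.218 (Δ0.018)  3: 2.428 (Δ0.192)  4: 2.661 (Δ0.425)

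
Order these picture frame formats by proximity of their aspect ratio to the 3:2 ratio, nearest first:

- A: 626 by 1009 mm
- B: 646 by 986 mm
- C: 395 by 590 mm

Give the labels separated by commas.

Ratios: A = 1009 / 626 ≈ 1.612; B = 986 / 646 ≈ 1.526; C = 590 / 395 ≈ 1.494.
|Δ from 1.500|: A 0.112; B 0.026; C 0.006.

C, B, A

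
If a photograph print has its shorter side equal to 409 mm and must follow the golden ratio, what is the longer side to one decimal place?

golden ratio ≈ 1.61803.
Longer side = 409 × 1.61803 ≈ 661.774 → 661.8 mm.

661.8 mm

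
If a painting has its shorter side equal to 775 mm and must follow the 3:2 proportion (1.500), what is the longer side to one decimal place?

3:2 = 1.50000.
Longer side = 775 × 1.50000 ≈ 1162.500 → 1162.5 mm.

1162.5 mm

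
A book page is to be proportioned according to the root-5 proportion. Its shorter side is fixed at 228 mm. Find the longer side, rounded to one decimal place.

509.8 mm

root-5 ≈ 2.23607.
Longer side = 228 × 2.23607 ≈ 509.824 → 509.8 mm.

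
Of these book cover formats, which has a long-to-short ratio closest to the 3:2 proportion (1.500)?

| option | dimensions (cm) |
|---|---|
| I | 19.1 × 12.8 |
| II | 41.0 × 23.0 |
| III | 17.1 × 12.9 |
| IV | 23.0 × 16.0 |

Ratios (long/short): I ≈ 1.492; II ≈ 1.783; III ≈ 1.326; IV ≈ 1.438.
3:2 ≈ 1.500; option I is nearest (Δ 0.008).

I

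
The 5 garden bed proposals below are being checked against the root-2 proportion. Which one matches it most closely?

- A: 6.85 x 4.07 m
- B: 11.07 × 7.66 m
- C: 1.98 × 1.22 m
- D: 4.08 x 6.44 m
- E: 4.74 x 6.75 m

E

Ratios (long/short): A ≈ 1.683; B ≈ 1.445; C ≈ 1.623; D ≈ 1.578; E ≈ 1.424.
root-2 ≈ 1.414; option E is nearest (Δ 0.010).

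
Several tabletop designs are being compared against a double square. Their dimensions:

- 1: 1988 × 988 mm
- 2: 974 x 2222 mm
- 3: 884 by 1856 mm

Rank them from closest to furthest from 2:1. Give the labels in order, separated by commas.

Ratios: 1 = 1988 / 988 ≈ 2.012; 2 = 2222 / 974 ≈ 2.281; 3 = 1856 / 884 ≈ 2.100.
|Δ from 2.000|: 1 0.012; 2 0.281; 3 0.100.

1, 3, 2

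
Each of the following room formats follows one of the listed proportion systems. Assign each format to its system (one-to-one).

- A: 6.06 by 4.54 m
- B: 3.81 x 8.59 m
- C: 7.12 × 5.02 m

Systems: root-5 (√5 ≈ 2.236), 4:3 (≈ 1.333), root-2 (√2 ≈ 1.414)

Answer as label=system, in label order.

A=4:3, B=root-5, C=root-2

Ratios: A ≈ 1.335; B ≈ 2.255; C ≈ 1.418.
Targets: root-5 ≈ 2.236; 4:3 ≈ 1.333; root-2 ≈ 1.414.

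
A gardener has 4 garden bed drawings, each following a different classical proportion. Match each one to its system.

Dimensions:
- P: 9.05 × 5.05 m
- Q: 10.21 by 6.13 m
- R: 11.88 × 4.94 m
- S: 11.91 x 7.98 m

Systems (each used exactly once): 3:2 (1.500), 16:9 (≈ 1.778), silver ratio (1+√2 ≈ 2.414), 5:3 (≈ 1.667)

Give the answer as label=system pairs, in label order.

P=16:9, Q=5:3, R=silver ratio, S=3:2

Ratios: P ≈ 1.792; Q ≈ 1.666; R ≈ 2.405; S ≈ 1.492.
Targets: 3:2 ≈ 1.500; 16:9 ≈ 1.778; silver ratio ≈ 2.414; 5:3 ≈ 1.667.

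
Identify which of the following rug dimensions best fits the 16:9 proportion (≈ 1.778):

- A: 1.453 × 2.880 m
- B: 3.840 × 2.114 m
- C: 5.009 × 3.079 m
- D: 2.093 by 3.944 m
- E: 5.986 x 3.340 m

Target 16:9 ≈ 1.778.
A: 1.982 (Δ0.204)  B: 1.816 (Δ0.038)  C: 1.627 (Δ0.151)  D: 1.884 (Δ0.106)  E: 1.792 (Δ0.014)

E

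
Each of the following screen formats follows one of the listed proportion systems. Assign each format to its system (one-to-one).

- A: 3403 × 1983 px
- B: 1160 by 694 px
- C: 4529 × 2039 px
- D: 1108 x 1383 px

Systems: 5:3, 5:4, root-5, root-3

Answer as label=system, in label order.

A = 3403/1983 ≈ 1.716 → root-3 (1.732)
B = 1160/694 ≈ 1.671 → 5:3 (1.667)
C = 4529/2039 ≈ 2.221 → root-5 (2.236)
D = 1383/1108 ≈ 1.248 → 5:4 (1.250)

A=root-3, B=5:3, C=root-5, D=5:4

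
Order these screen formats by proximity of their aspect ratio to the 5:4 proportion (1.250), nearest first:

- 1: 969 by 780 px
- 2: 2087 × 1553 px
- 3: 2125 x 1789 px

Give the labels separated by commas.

1: 969/780 ≈ 1.242 → |1.242 − 1.250| = 0.008
2: 2087/1553 ≈ 1.344 → |1.344 − 1.250| = 0.094
3: 2125/1789 ≈ 1.188 → |1.188 − 1.250| = 0.062

1, 3, 2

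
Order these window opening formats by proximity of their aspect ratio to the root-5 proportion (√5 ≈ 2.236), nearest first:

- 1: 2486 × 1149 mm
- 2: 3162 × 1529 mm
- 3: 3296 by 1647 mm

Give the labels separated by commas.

Ratios: 1 = 2486 / 1149 ≈ 2.164; 2 = 3162 / 1529 ≈ 2.068; 3 = 3296 / 1647 ≈ 2.001.
|Δ from 2.236|: 1 0.072; 2 0.168; 3 0.235.

1, 2, 3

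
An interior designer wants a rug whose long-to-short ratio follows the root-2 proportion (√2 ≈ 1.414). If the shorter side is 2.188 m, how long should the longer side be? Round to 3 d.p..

root-2 ≈ 1.41421.
Longer side = 2.188 × 1.41421 ≈ 3.09429 → 3.094 m.

3.094 m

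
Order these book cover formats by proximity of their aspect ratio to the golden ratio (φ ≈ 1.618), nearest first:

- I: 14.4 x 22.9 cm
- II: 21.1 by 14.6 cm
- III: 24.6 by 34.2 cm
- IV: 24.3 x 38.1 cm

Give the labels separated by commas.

I, IV, II, III

I: 22.9/14.4 ≈ 1.590 → |1.590 − 1.618| = 0.028
II: 21.1/14.6 ≈ 1.445 → |1.445 − 1.618| = 0.173
III: 34.2/24.6 ≈ 1.390 → |1.390 − 1.618| = 0.228
IV: 38.1/24.3 ≈ 1.568 → |1.568 − 1.618| = 0.050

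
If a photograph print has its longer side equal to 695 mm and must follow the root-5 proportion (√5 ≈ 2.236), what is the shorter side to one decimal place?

root-5 ≈ 2.23607.
Shorter side = 695 ÷ 2.23607 ≈ 310.813 → 310.8 mm.

310.8 mm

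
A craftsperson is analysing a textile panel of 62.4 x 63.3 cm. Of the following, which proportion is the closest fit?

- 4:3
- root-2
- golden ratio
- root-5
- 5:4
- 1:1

1:1

63.3/62.4 ≈ 1.014. Nearest candidates are 1:1 (1.000, off by 0.014) and 5:4 (1.250, off by 0.236).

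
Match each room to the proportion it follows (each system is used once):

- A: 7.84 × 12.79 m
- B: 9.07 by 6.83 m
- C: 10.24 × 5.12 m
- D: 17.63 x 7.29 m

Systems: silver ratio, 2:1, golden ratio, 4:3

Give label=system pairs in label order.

A=golden ratio, B=4:3, C=2:1, D=silver ratio

Ratios: A ≈ 1.631; B ≈ 1.328; C ≈ 2.000; D ≈ 2.418.
Targets: silver ratio ≈ 2.414; 2:1 ≈ 2.000; golden ratio ≈ 1.618; 4:3 ≈ 1.333.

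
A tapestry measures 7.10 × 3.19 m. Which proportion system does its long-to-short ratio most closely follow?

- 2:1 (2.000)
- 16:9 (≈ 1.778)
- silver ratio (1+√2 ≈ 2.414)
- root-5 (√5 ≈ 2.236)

7.10/3.19 ≈ 2.226. Nearest candidates are root-5 (2.236, off by 0.010) and silver ratio (2.414, off by 0.188).

root-5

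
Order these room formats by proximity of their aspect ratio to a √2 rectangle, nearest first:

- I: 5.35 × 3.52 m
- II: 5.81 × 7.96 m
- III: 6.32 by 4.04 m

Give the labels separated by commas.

I: 5.35/3.52 ≈ 1.520 → |1.520 − 1.414| = 0.106
II: 7.96/5.81 ≈ 1.370 → |1.370 − 1.414| = 0.044
III: 6.32/4.04 ≈ 1.564 → |1.564 − 1.414| = 0.150

II, I, III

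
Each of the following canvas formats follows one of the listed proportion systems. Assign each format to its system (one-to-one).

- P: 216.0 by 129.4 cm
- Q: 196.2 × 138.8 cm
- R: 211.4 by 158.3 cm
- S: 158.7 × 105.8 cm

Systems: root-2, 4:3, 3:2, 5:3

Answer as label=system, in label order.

P = 216.0/129.4 ≈ 1.669 → 5:3 (1.667)
Q = 196.2/138.8 ≈ 1.414 → root-2 (1.414)
R = 211.4/158.3 ≈ 1.335 → 4:3 (1.333)
S = 158.7/105.8 ≈ 1.500 → 3:2 (1.500)

P=5:3, Q=root-2, R=4:3, S=3:2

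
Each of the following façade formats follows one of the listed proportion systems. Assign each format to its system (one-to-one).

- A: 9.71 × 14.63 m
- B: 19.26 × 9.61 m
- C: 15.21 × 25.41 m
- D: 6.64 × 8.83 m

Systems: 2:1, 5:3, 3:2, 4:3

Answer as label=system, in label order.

Ratios: A ≈ 1.507; B ≈ 2.004; C ≈ 1.671; D ≈ 1.330.
Targets: 2:1 ≈ 2.000; 5:3 ≈ 1.667; 3:2 ≈ 1.500; 4:3 ≈ 1.333.

A=3:2, B=2:1, C=5:3, D=4:3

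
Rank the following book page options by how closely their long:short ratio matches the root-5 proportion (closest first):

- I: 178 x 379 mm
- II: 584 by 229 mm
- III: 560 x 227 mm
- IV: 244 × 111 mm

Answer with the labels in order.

IV, I, III, II

Ratios: I = 379 / 178 ≈ 2.129; II = 584 / 229 ≈ 2.550; III = 560 / 227 ≈ 2.467; IV = 244 / 111 ≈ 2.198.
|Δ from 2.236|: I 0.107; II 0.314; III 0.231; IV 0.038.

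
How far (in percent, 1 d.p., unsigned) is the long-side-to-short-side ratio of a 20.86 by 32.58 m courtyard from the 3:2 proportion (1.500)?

4.1%

Ratio = 32.58 / 20.86 ≈ 1.5618.
Ideal 3:2 = 1.5000. |1.5618 − 1.5000| / 1.5000 ≈ 4.12% → 4.1%.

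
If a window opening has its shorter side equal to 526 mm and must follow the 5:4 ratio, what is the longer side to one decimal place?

657.5 mm

5:4 = 1.25000.
Longer side = 526 × 1.25000 ≈ 657.500 → 657.5 mm.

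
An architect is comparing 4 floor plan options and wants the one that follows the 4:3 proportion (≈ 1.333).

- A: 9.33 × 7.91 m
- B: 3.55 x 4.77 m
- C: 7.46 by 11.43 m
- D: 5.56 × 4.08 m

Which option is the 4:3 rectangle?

B

Ratios (long/short): A ≈ 1.180; B ≈ 1.344; C ≈ 1.532; D ≈ 1.363.
4:3 ≈ 1.333; option B is nearest (Δ 0.011).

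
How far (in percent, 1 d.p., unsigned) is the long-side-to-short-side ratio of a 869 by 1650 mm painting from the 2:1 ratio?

5.1%

Ratio = 1650 / 869 ≈ 1.8987.
Ideal 2:1 = 2.0000. |1.8987 − 2.0000| / 2.0000 ≈ 5.06% → 5.1%.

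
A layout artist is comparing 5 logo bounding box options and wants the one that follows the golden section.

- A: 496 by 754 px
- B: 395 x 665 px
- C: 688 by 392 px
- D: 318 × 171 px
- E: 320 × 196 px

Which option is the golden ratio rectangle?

Ratios (long/short): A ≈ 1.520; B ≈ 1.684; C ≈ 1.755; D ≈ 1.860; E ≈ 1.633.
golden ratio ≈ 1.618; option E is nearest (Δ 0.015).

E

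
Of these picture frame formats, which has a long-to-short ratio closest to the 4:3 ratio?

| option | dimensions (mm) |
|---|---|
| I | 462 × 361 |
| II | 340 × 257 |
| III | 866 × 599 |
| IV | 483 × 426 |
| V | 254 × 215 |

II

Target 4:3 ≈ 1.333.
I: 1.280 (Δ0.053)  II: 1.323 (Δ0.010)  III: 1.446 (Δ0.113)  IV: 1.134 (Δ0.199)  V: 1.181 (Δ0.152)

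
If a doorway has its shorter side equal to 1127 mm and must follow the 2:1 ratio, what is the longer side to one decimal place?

2:1 = 2.00000.
Longer side = 1127 × 2.00000 ≈ 2254.000 → 2254.0 mm.

2254.0 mm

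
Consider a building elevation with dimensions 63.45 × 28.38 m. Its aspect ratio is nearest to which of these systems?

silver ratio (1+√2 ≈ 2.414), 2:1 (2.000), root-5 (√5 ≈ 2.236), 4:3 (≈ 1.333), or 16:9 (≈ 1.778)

Ratio = 63.45 / 28.38 ≈ 2.236.
Distances: silver ratio 2.414 (Δ 0.178); 2:1 2.000 (Δ 0.236); root-5 2.236 (Δ 0.000); 4:3 1.333 (Δ 0.903); 16:9 1.778 (Δ 0.458).

root-5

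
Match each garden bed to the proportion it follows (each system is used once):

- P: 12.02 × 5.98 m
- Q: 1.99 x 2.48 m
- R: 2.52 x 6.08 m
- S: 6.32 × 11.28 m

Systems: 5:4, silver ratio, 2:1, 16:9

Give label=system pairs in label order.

P=2:1, Q=5:4, R=silver ratio, S=16:9

P = 12.02/5.98 ≈ 2.010 → 2:1 (2.000)
Q = 2.48/1.99 ≈ 1.246 → 5:4 (1.250)
R = 6.08/2.52 ≈ 2.413 → silver ratio (2.414)
S = 11.28/6.32 ≈ 1.785 → 16:9 (1.778)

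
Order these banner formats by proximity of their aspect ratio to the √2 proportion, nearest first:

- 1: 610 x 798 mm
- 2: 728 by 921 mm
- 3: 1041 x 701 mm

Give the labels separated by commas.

1: 798/610 ≈ 1.308 → |1.308 − 1.414| = 0.106
2: 921/728 ≈ 1.265 → |1.265 − 1.414| = 0.149
3: 1041/701 ≈ 1.485 → |1.485 − 1.414| = 0.071

3, 1, 2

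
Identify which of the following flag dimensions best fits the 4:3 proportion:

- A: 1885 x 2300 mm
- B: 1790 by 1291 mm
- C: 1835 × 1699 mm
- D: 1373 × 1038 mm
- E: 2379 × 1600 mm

D

Ratios (long/short): A ≈ 1.220; B ≈ 1.387; C ≈ 1.080; D ≈ 1.323; E ≈ 1.487.
4:3 ≈ 1.333; option D is nearest (Δ 0.010).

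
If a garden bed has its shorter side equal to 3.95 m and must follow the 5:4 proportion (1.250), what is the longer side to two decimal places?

5:4 = 1.25000.
Longer side = 3.95 × 1.25000 ≈ 4.9375 → 4.94 m.

4.94 m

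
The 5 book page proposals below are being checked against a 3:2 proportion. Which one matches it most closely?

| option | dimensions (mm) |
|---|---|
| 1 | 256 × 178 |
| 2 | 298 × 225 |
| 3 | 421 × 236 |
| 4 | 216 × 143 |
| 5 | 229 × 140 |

Target 3:2 ≈ 1.500.
1: 1.438 (Δ0.062)  2: 1.324 (Δ0.176)  3: 1.784 (Δ0.284)  4: 1.510 (Δ0.010)  5: 1.636 (Δ0.136)

4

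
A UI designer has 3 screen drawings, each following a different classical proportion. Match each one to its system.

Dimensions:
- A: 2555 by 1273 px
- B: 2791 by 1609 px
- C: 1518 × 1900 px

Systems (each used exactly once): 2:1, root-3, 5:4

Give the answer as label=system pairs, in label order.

A=2:1, B=root-3, C=5:4

Ratios: A ≈ 2.007; B ≈ 1.735; C ≈ 1.252.
Targets: 2:1 ≈ 2.000; root-3 ≈ 1.732; 5:4 ≈ 1.250.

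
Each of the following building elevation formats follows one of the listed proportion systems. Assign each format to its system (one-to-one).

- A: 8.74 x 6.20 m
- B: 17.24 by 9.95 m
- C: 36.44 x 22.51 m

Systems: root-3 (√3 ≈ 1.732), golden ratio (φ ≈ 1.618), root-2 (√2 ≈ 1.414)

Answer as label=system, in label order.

Ratios: A ≈ 1.410; B ≈ 1.733; C ≈ 1.619.
Targets: root-3 ≈ 1.732; golden ratio ≈ 1.618; root-2 ≈ 1.414.

A=root-2, B=root-3, C=golden ratio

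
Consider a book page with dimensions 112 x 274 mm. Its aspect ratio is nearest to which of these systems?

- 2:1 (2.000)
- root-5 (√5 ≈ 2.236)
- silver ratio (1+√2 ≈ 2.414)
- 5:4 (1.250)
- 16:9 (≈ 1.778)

274/112 ≈ 2.446. Nearest candidates are silver ratio (2.414, off by 0.032) and root-5 (2.236, off by 0.210).

silver ratio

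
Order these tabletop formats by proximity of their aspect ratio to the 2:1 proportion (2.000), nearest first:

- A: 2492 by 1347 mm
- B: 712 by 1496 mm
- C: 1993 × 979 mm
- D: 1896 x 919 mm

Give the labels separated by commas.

C, D, B, A

Ratios: A = 2492 / 1347 ≈ 1.850; B = 1496 / 712 ≈ 2.101; C = 1993 / 979 ≈ 2.036; D = 1896 / 919 ≈ 2.063.
|Δ from 2.000|: A 0.150; B 0.101; C 0.036; D 0.063.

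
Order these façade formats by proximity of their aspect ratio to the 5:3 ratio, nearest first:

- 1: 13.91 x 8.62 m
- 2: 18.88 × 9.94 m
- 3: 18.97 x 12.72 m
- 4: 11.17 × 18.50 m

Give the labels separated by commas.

4, 1, 3, 2

Ratios: 1 = 13.91 / 8.62 ≈ 1.614; 2 = 18.88 / 9.94 ≈ 1.899; 3 = 18.97 / 12.72 ≈ 1.491; 4 = 18.50 / 11.17 ≈ 1.656.
|Δ from 1.667|: 1 0.053; 2 0.232; 3 0.176; 4 0.011.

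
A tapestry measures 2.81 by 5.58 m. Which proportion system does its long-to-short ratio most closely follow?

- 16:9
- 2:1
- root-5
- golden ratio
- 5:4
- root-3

Ratio = 5.58 / 2.81 ≈ 1.986.
Distances: 16:9 1.778 (Δ 0.208); 2:1 2.000 (Δ 0.014); root-5 2.236 (Δ 0.250); golden ratio 1.618 (Δ 0.368); 5:4 1.250 (Δ 0.736); root-3 1.732 (Δ 0.254).

2:1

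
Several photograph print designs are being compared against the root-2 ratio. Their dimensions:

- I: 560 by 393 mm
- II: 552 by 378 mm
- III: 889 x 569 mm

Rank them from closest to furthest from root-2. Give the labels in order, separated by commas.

I, II, III

I: 560/393 ≈ 1.425 → |1.425 − 1.414| = 0.011
II: 552/378 ≈ 1.460 → |1.460 − 1.414| = 0.046
III: 889/569 ≈ 1.562 → |1.562 − 1.414| = 0.148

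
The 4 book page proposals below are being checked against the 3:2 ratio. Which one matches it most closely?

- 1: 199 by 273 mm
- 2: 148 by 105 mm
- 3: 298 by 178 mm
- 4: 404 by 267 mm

4

Target 3:2 ≈ 1.500.
1: 1.372 (Δ0.128)  2: 1.410 (Δ0.090)  3: 1.674 (Δ0.174)  4: 1.513 (Δ0.013)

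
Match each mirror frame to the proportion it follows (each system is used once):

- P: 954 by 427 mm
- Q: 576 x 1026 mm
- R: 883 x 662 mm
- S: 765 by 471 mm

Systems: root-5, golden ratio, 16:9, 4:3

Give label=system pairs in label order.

P=root-5, Q=16:9, R=4:3, S=golden ratio

P = 954/427 ≈ 2.234 → root-5 (2.236)
Q = 1026/576 ≈ 1.781 → 16:9 (1.778)
R = 883/662 ≈ 1.334 → 4:3 (1.333)
S = 765/471 ≈ 1.624 → golden ratio (1.618)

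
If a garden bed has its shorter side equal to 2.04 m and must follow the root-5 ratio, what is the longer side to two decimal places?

root-5 ≈ 2.23607.
Longer side = 2.04 × 2.23607 ≈ 4.5616 → 4.56 m.

4.56 m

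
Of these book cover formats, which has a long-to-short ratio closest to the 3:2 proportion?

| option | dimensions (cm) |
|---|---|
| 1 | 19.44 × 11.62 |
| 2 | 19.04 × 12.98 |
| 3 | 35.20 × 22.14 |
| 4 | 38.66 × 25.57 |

4

Ratios (long/short): 1 ≈ 1.673; 2 ≈ 1.467; 3 ≈ 1.590; 4 ≈ 1.512.
3:2 ≈ 1.500; option 4 is nearest (Δ 0.012).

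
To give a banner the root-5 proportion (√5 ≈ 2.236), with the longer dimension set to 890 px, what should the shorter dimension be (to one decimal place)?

root-5 ≈ 2.23607.
Shorter side = 890 ÷ 2.23607 ≈ 398.020 → 398.0 px.

398.0 px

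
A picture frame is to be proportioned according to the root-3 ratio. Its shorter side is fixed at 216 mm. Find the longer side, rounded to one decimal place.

root-3 ≈ 1.73205.
Longer side = 216 × 1.73205 ≈ 374.123 → 374.1 mm.

374.1 mm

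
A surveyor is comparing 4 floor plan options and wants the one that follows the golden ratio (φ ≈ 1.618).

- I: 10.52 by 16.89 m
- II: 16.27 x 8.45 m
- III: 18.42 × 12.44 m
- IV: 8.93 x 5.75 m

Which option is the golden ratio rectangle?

I

Target golden ratio ≈ 1.618.
I: 1.606 (Δ0.012)  II: 1.925 (Δ0.307)  III: 1.481 (Δ0.137)  IV: 1.553 (Δ0.065)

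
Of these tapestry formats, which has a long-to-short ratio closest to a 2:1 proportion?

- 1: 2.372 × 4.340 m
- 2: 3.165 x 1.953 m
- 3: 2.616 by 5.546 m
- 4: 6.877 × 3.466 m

4

Ratios (long/short): 1 ≈ 1.830; 2 ≈ 1.621; 3 ≈ 2.120; 4 ≈ 1.984.
2:1 ≈ 2.000; option 4 is nearest (Δ 0.016).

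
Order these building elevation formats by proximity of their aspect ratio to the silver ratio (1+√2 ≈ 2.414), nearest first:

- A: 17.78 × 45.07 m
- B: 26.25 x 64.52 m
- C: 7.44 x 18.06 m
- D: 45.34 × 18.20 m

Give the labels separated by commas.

A: 45.07/17.78 ≈ 2.535 → |2.535 − 2.414| = 0.121
B: 64.52/26.25 ≈ 2.458 → |2.458 − 2.414| = 0.044
C: 18.06/7.44 ≈ 2.427 → |2.427 − 2.414| = 0.013
D: 45.34/18.20 ≈ 2.491 → |2.491 − 2.414| = 0.077

C, B, D, A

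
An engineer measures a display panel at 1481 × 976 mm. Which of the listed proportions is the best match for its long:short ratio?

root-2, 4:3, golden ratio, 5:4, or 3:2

Ratio = 1481 / 976 ≈ 1.517.
Distances: root-2 1.414 (Δ 0.103); 4:3 1.333 (Δ 0.184); golden ratio 1.618 (Δ 0.101); 5:4 1.250 (Δ 0.267); 3:2 1.500 (Δ 0.017).

3:2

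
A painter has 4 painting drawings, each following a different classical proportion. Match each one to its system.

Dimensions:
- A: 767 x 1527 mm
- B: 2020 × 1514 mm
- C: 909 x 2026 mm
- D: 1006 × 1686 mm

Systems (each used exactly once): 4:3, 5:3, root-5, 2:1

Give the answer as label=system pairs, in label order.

Ratios: A ≈ 1.991; B ≈ 1.334; C ≈ 2.229; D ≈ 1.676.
Targets: 4:3 ≈ 1.333; 5:3 ≈ 1.667; root-5 ≈ 2.236; 2:1 ≈ 2.000.

A=2:1, B=4:3, C=root-5, D=5:3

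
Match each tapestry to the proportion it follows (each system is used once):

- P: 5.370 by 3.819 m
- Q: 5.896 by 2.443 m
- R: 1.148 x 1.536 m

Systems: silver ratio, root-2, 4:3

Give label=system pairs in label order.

P=root-2, Q=silver ratio, R=4:3

P = 5.370/3.819 ≈ 1.406 → root-2 (1.414)
Q = 5.896/2.443 ≈ 2.413 → silver ratio (2.414)
R = 1.536/1.148 ≈ 1.338 → 4:3 (1.333)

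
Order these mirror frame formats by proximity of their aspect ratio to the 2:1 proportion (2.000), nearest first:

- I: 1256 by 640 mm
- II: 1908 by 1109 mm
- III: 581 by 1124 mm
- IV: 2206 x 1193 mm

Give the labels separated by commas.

I, III, IV, II

I: 1256/640 ≈ 1.962 → |1.962 − 2.000| = 0.038
II: 1908/1109 ≈ 1.720 → |1.720 − 2.000| = 0.280
III: 1124/581 ≈ 1.935 → |1.935 − 2.000| = 0.065
IV: 2206/1193 ≈ 1.849 → |1.849 − 2.000| = 0.151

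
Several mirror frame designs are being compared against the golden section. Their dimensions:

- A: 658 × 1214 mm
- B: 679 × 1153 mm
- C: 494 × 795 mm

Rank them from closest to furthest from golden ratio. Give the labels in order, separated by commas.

C, B, A

A: 1214/658 ≈ 1.845 → |1.845 − 1.618| = 0.227
B: 1153/679 ≈ 1.698 → |1.698 − 1.618| = 0.080
C: 795/494 ≈ 1.609 → |1.609 − 1.618| = 0.009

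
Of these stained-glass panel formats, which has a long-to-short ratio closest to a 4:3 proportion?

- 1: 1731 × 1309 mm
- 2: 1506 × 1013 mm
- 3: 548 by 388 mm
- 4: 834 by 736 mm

Target 4:3 ≈ 1.333.
1: 1.322 (Δ0.011)  2: 1.487 (Δ0.154)  3: 1.412 (Δ0.079)  4: 1.133 (Δ0.200)

1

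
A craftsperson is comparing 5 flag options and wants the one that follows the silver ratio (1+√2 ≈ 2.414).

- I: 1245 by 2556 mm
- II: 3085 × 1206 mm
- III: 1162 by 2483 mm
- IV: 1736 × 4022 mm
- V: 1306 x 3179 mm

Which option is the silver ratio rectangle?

V

Target silver ratio ≈ 2.414.
I: 2.053 (Δ0.361)  II: 2.558 (Δ0.144)  III: 2.137 (Δ0.277)  IV: 2.317 (Δ0.097)  V: 2.434 (Δ0.020)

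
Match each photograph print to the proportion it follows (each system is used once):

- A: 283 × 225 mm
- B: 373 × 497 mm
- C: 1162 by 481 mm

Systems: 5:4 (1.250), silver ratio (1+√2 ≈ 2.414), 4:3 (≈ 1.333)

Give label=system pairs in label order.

A=5:4, B=4:3, C=silver ratio

A = 283/225 ≈ 1.258 → 5:4 (1.250)
B = 497/373 ≈ 1.332 → 4:3 (1.333)
C = 1162/481 ≈ 2.416 → silver ratio (2.414)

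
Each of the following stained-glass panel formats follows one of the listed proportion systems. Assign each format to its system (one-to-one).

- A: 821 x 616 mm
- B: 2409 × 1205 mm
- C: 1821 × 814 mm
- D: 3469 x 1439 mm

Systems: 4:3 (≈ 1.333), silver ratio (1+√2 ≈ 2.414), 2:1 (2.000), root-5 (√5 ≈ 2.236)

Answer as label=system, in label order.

A=4:3, B=2:1, C=root-5, D=silver ratio

A = 821/616 ≈ 1.333 → 4:3 (1.333)
B = 2409/1205 ≈ 1.999 → 2:1 (2.000)
C = 1821/814 ≈ 2.237 → root-5 (2.236)
D = 3469/1439 ≈ 2.411 → silver ratio (2.414)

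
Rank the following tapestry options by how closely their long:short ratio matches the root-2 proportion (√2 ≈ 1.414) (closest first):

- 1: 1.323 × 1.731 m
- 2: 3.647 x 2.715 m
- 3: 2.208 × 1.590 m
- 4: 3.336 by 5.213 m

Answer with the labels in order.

Ratios: 1 = 1.731 / 1.323 ≈ 1.308; 2 = 3.647 / 2.715 ≈ 1.343; 3 = 2.208 / 1.590 ≈ 1.389; 4 = 5.213 / 3.336 ≈ 1.563.
|Δ from 1.414|: 1 0.106; 2 0.071; 3 0.025; 4 0.149.

3, 2, 1, 4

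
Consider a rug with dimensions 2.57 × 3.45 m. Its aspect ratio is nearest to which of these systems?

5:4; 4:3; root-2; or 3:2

3.45/2.57 ≈ 1.342. Nearest candidates are 4:3 (1.333, off by 0.009) and root-2 (1.414, off by 0.072).

4:3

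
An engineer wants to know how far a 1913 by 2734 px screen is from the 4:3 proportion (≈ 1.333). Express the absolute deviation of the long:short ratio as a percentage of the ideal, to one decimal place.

7.2%

Ratio = 2734 / 1913 ≈ 1.4292.
Ideal 4:3 ≈ 1.3333. |1.4292 − 1.3333| / 1.3333 ≈ 7.19% → 7.2%.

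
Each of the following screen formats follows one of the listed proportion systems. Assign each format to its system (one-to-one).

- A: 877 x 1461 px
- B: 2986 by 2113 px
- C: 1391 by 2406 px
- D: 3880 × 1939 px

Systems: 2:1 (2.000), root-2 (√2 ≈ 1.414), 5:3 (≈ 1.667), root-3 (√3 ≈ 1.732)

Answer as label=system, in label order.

Ratios: A ≈ 1.666; B ≈ 1.413; C ≈ 1.730; D ≈ 2.001.
Targets: 2:1 ≈ 2.000; root-2 ≈ 1.414; 5:3 ≈ 1.667; root-3 ≈ 1.732.

A=5:3, B=root-2, C=root-3, D=2:1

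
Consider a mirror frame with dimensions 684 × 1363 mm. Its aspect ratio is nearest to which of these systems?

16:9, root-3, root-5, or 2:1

2:1

1363/684 ≈ 1.993. Nearest candidates are 2:1 (2.000, off by 0.007) and 16:9 (1.778, off by 0.215).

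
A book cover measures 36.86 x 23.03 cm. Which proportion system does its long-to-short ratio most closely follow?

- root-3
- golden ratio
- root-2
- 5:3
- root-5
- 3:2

36.86/23.03 ≈ 1.601. Nearest candidates are golden ratio (1.618, off by 0.017) and 5:3 (1.667, off by 0.066).

golden ratio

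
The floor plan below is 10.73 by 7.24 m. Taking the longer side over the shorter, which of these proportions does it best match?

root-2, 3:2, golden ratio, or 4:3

3:2

10.73/7.24 ≈ 1.482. Nearest candidates are 3:2 (1.500, off by 0.018) and root-2 (1.414, off by 0.068).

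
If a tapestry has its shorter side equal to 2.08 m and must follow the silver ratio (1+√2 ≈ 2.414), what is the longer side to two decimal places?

silver ratio ≈ 2.41421.
Longer side = 2.08 × 2.41421 ≈ 5.0216 → 5.02 m.

5.02 m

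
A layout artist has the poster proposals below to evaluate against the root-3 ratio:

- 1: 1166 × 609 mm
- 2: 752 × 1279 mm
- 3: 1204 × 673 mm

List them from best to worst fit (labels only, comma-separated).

2, 3, 1

Ratios: 1 = 1166 / 609 ≈ 1.915; 2 = 1279 / 752 ≈ 1.701; 3 = 1204 / 673 ≈ 1.789.
|Δ from 1.732|: 1 0.183; 2 0.031; 3 0.057.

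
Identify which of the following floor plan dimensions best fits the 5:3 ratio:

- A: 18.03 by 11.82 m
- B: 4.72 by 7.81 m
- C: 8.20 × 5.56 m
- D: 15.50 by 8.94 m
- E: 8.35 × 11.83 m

B

Target 5:3 ≈ 1.667.
A: 1.525 (Δ0.142)  B: 1.655 (Δ0.012)  C: 1.475 (Δ0.192)  D: 1.734 (Δ0.067)  E: 1.417 (Δ0.250)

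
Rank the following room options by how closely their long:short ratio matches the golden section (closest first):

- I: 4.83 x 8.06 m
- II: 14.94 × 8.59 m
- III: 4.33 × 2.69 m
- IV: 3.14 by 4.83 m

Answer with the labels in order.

III, I, IV, II

Ratios: I = 8.06 / 4.83 ≈ 1.669; II = 14.94 / 8.59 ≈ 1.739; III = 4.33 / 2.69 ≈ 1.610; IV = 4.83 / 3.14 ≈ 1.538.
|Δ from 1.618|: I 0.051; II 0.121; III 0.008; IV 0.080.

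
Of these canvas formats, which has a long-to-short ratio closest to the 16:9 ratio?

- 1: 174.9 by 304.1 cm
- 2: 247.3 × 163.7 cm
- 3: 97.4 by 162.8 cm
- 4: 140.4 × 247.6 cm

Target 16:9 ≈ 1.778.
1: 1.739 (Δ0.039)  2: 1.511 (Δ0.267)  3: 1.671 (Δ0.107)  4: 1.764 (Δ0.014)

4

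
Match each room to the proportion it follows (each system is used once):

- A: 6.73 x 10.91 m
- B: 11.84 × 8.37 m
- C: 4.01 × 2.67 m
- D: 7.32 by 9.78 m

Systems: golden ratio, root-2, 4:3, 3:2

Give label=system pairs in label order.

A=golden ratio, B=root-2, C=3:2, D=4:3

Ratios: A ≈ 1.621; B ≈ 1.415; C ≈ 1.502; D ≈ 1.336.
Targets: golden ratio ≈ 1.618; root-2 ≈ 1.414; 4:3 ≈ 1.333; 3:2 ≈ 1.500.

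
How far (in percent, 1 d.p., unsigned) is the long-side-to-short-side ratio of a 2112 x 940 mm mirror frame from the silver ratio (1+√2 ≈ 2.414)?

Ratio = 2112 / 940 ≈ 2.2468.
Ideal silver ratio ≈ 2.4142. |2.2468 − 2.4142| / 2.4142 ≈ 6.93% → 6.9%.

6.9%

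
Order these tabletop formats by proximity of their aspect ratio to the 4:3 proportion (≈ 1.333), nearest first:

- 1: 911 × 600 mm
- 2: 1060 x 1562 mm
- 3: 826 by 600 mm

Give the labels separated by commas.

3, 2, 1

1: 911/600 ≈ 1.518 → |1.518 − 1.333| = 0.185
2: 1562/1060 ≈ 1.474 → |1.474 − 1.333| = 0.141
3: 826/600 ≈ 1.377 → |1.377 − 1.333| = 0.044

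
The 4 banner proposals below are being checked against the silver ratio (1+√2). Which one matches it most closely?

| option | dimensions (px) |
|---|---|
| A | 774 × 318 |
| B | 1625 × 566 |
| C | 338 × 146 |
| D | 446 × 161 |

A

Ratios (long/short): A ≈ 2.434; B ≈ 2.871; C ≈ 2.315; D ≈ 2.770.
silver ratio ≈ 2.414; option A is nearest (Δ 0.020).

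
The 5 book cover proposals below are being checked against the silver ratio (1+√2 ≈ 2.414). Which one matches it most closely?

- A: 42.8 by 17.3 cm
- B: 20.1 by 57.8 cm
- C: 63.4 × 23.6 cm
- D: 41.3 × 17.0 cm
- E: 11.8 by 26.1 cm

D

Target silver ratio ≈ 2.414.
A: 2.474 (Δ0.060)  B: 2.876 (Δ0.462)  C: 2.686 (Δ0.272)  D: 2.429 (Δ0.015)  E: 2.212 (Δ0.202)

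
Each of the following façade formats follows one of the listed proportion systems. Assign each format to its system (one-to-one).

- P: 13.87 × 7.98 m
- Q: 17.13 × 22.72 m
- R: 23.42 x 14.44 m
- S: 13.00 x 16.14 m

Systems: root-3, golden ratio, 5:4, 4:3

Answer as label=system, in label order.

P = 13.87/7.98 ≈ 1.738 → root-3 (1.732)
Q = 22.72/17.13 ≈ 1.326 → 4:3 (1.333)
R = 23.42/14.44 ≈ 1.622 → golden ratio (1.618)
S = 16.14/13.00 ≈ 1.242 → 5:4 (1.250)

P=root-3, Q=4:3, R=golden ratio, S=5:4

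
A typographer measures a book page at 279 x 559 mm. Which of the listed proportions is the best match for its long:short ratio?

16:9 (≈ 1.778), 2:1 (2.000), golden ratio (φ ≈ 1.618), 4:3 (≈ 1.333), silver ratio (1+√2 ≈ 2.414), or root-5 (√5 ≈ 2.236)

2:1

559/279 ≈ 2.004. Nearest candidates are 2:1 (2.000, off by 0.004) and 16:9 (1.778, off by 0.226).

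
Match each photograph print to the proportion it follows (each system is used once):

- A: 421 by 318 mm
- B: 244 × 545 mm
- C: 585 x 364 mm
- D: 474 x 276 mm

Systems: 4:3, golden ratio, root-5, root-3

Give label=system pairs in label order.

A=4:3, B=root-5, C=golden ratio, D=root-3

A = 421/318 ≈ 1.324 → 4:3 (1.333)
B = 545/244 ≈ 2.234 → root-5 (2.236)
C = 585/364 ≈ 1.607 → golden ratio (1.618)
D = 474/276 ≈ 1.717 → root-3 (1.732)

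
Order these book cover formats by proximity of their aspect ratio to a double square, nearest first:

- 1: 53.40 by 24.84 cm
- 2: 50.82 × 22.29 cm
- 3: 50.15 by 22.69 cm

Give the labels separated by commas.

Ratios: 1 = 53.40 / 24.84 ≈ 2.150; 2 = 50.82 / 22.29 ≈ 2.280; 3 = 50.15 / 22.69 ≈ 2.210.
|Δ from 2.000|: 1 0.150; 2 0.280; 3 0.210.

1, 3, 2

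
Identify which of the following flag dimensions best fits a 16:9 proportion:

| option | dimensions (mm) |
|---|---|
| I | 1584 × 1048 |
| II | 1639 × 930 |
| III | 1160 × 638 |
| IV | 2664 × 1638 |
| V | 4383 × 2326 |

II

Target 16:9 ≈ 1.778.
I: 1.511 (Δ0.267)  II: 1.762 (Δ0.016)  III: 1.818 (Δ0.040)  IV: 1.626 (Δ0.152)  V: 1.884 (Δ0.106)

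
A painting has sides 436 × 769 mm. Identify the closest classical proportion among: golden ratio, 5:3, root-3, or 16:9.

Ratio = 769 / 436 ≈ 1.764.
Distances: golden ratio 1.618 (Δ 0.146); 5:3 1.667 (Δ 0.097); root-3 1.732 (Δ 0.032); 16:9 1.778 (Δ 0.014).

16:9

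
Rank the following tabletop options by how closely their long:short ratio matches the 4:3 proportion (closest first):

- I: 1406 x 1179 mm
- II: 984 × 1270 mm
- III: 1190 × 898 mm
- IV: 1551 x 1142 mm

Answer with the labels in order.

III, IV, II, I

I: 1406/1179 ≈ 1.193 → |1.193 − 1.333| = 0.140
II: 1270/984 ≈ 1.291 → |1.291 − 1.333| = 0.042
III: 1190/898 ≈ 1.325 → |1.325 − 1.333| = 0.008
IV: 1551/1142 ≈ 1.358 → |1.358 − 1.333| = 0.025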